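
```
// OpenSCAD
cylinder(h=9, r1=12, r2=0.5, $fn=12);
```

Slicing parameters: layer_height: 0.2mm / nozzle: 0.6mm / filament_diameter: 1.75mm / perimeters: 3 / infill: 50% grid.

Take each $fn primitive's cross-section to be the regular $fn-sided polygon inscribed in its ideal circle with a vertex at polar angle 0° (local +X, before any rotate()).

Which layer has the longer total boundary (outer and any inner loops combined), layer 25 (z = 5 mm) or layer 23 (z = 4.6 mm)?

Layer 25 (z = 5): the cone contributes a regular 12-gon of circumradius 5.611 (interpolated between r1=12 and r2=0.5 at t=0.556) (perimeter = 2·12·5.611·sin(180°/12) = 34.85 mm). So its perimeter = 34.85 mm. Layer 23 (z = 4.6): the cone contributes a regular 12-gon of circumradius 6.122 (interpolated between r1=12 and r2=0.5 at t=0.511) (perimeter = 2·12·6.122·sin(180°/12) = 38.03 mm). So its perimeter = 38.03 mm. Layer 23 is larger (38.03 vs 34.85 mm).

layer 23 (z = 4.6 mm)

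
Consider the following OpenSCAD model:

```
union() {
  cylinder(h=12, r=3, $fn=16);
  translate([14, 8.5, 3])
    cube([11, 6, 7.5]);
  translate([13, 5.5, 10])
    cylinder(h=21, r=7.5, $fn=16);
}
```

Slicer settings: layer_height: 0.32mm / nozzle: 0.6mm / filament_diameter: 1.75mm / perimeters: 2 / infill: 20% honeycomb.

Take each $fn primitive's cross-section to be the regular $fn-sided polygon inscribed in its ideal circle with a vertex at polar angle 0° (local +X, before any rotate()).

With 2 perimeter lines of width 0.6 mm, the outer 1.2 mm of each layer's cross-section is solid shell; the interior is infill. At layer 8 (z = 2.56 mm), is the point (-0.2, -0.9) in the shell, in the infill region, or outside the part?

At z = 2.56 mm: the cylinder: section is a regular 16-gon, circumradius r=3; the cube at (14, 8.5) does not reach this height (z outside [3, 10.5]); the cylinder at (13, 5.5) is not intersected at this z (z outside [10, 31]); Combining (union): only the r=3 cylinder is present, so the union is just that shape — 1 connected region. Overall, the cross-section is a single solid region. The nearest boundary edge runs (-1.15, -2.77)→(-0.00, -3.00); distance from the point to it = 2.02 mm. The point is inside the cross-section and 2.02 mm from the nearest boundary — more than the 1.2 mm shell width (2 × 0.6), so it's in the infill interior.

infill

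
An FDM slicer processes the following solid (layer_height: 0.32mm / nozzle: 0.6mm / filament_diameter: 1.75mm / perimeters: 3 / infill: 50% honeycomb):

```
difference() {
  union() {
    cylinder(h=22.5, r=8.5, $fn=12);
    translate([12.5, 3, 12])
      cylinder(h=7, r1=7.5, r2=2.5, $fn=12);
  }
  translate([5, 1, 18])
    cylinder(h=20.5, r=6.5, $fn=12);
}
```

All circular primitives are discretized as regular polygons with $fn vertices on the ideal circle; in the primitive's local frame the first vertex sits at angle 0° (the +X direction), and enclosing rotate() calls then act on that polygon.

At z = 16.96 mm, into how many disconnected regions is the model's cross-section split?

At z = 16.96 mm: the cylinder: section is a regular 12-gon, circumradius r=8.5; the cone at (12.5, 3): at t=0.709 of its height the radius interpolates to r₁+(r₂−r₁)t = 3.957, giving a regular 12-gon of that circumradius; Combining (union): the 2 present regions are separate (no shared area or edge), so areas and boundary lengths simply add and each stays a separate island — 2 connected regions; the cylinder at (5, 1) is not intersected at this z (z outside [18, 38.5]); After the difference (first − rest): none of the subtracted shapes is present at this height, so that combined region is unchanged — 2 connected regions. The result has 2 disconnected regions.

2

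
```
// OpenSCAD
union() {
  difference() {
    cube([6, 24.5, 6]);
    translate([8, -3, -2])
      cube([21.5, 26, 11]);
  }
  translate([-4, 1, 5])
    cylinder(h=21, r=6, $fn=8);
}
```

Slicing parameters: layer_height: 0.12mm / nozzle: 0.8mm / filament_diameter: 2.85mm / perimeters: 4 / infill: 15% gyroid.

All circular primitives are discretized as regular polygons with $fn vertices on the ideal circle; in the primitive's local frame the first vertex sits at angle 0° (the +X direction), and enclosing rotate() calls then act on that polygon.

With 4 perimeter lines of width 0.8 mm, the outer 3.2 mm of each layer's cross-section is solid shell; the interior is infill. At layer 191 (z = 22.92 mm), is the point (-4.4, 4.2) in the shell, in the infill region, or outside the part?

shell

At z = 22.92 mm: the cube is absent (z outside [0, 6]); the cube at (8, -3) does not reach this height (z outside [-2, 9]); Subtracting the remaining from the first: the first operand is absent here, so nothing remains; the cylinder at (-4, 1): section is a regular 8-gon, circumradius r=6; Taking the union: only the r=6 cylinder at (-4, 1) is present, so the union is just that shape — 1 connected region. Overall, the cross-section is a single solid region. The nearest boundary edge runs (-4.00, 7.00)→(-8.24, 5.24); distance from the point to it = 2.43 mm. The point is inside the cross-section, 2.43 mm from the nearest boundary — within the 3.2 mm shell band (4 × 0.8).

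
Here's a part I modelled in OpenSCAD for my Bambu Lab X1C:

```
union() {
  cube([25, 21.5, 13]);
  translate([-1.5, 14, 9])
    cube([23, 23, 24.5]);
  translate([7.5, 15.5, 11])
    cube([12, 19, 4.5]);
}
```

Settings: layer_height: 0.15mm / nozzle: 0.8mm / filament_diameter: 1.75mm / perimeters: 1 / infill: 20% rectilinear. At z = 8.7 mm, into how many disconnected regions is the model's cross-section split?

At z = 8.7 mm: the 25×21.5 cube contributes its full rectangle; the cube at (-1.5, 14) is absent (z outside [9, 33.5]); the cube at (7.5, 15.5) does not reach this height (z outside [11, 15.5]); Merging all regions: only the 25×21.5 cube is present, so the union is just that shape — 1 connected region. The result has 1 disconnected region.

1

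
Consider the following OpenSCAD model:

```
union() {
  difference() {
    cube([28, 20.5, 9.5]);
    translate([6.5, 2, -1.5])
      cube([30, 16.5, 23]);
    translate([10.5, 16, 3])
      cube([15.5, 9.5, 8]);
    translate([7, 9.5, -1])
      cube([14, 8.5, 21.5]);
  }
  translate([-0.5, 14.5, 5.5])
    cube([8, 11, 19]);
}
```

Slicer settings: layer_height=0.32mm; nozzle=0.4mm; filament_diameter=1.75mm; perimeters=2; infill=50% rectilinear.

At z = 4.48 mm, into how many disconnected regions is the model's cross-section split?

At z = 4.48 mm: the cube (footprint 28×20.5) is included at this height; the 30×16.5 cube at (6.5, 2) contributes its full rectangle; the cube at (10.5, 16) is present — its section is the full 15.5×9.5 rectangle; the cube at (7, 9.5) is present — its section is the full 14×8.5 rectangle; After the difference (first − rest): starting from the 28×20.5 cube, the 30×16.5 cube at (6.5, 2) partially overlaps it — only the 354.75 mm² overlap (of its 495.00 mm²) is removed, clipping the outline; the 15.5×9.5 cube at (10.5, 16) partially overlaps it — only the 31.00 mm² overlap (of its 147.25 mm²) is removed, clipping the outline; the 14×8.5 cube at (7, 9.5) misses the remaining region (no effect) — 2 connected regions; the cube at (-0.5, 14.5) does not reach this height (z outside [5.5, 24.5]); Merging all regions: only that combined region is present, so the union is just that shape — 2 connected regions. The result has 2 disconnected regions.

2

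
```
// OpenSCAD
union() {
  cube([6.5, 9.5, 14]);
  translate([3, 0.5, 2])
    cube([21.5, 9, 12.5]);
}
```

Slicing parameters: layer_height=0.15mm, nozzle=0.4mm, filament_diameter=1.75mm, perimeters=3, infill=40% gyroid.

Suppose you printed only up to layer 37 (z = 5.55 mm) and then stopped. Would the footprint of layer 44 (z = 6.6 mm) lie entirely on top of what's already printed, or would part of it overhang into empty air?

entirely on top

Compare the two slices. At z = 5.55: the cube (footprint 6.5×9.5) is included at this height (area 61.75 mm²); the cube at (3, 0.5) is present — its section is the full 21.5×9 rectangle (area 193.50 mm²); Taking the union: the regions partially overlap — summed areas 255.25 mm² minus the doubly-counted overlap 31.50 mm² gives 223.75 mm² — area = 223.75 mm². At z = 6.6: the cube is present — its section is the full 6.5×9.5 rectangle (area 61.75 mm²); the cube at (3, 0.5) (footprint 21.5×9) is included at this height (area 193.50 mm²); Merging all regions: the regions partially overlap — summed areas 255.25 mm² minus the doubly-counted overlap 31.50 mm² gives 223.75 mm² — area = 223.75 mm². Checking containment: the cross-section at z = 6.6 is a subset of the cross-section at z = 5.55.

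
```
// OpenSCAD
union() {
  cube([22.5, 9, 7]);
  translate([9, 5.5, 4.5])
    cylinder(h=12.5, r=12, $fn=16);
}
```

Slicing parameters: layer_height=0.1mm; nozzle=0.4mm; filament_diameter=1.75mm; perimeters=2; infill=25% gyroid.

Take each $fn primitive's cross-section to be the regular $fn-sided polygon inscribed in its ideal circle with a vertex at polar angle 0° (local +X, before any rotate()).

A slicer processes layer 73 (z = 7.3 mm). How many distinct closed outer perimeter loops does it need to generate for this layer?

1

At z = 7.3 mm: the cube does not reach this height (z outside [0, 7]); the r=12 cylinder at (9, 5.5) contributes a regular 16-gon of circumradius 12; Merging all regions: only the r=12 cylinder at (9, 5.5) is present, so the union is just that shape — 1 connected region. The result has 1 disconnected region.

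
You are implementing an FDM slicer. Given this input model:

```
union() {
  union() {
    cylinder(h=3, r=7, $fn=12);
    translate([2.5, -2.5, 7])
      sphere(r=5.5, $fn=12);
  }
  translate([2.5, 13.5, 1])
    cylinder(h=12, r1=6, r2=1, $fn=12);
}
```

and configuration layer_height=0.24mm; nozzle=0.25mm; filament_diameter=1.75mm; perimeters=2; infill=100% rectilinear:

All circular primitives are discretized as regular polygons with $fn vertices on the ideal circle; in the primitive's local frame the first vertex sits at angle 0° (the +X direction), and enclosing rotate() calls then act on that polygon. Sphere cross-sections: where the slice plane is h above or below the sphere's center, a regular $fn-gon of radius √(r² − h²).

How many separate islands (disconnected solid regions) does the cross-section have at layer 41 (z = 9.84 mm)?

At z = 9.84 mm: the cylinder is not intersected at this z (z outside [0, 3]); the r=5.5 sphere at (2.5, -2.5) contributes a regular 12-gon of circumradius √(5.5²−2.84²) = 4.710; Taking the union: only the r=5.5 sphere at (2.5, -2.5) is present, so the union is just that shape — 1 connected region; the cone at (2.5, 13.5) contributes a regular 12-gon of circumradius 2.317 (interpolated between r1=6 and r2=1 at t=0.737); Taking the union: the 2 present regions are separate (no shared area or edge), so areas and boundary lengths simply add and each stays a separate island — 2 connected regions. Overall, the cross-section has 2 separate islands. Island count = 2.

2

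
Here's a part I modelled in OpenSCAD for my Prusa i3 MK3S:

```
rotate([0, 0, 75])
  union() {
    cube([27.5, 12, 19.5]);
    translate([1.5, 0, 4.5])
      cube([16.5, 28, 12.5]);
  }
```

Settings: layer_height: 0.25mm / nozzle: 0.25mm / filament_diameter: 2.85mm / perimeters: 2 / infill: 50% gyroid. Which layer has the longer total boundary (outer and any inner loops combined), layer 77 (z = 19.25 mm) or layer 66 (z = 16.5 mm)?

Layer 77 (z = 19.25): the cube (footprint 27.5×12) is included at this height (perimeter 79.00 mm); the cube at (1.5, 0) is not intersected at this z (z outside [4.5, 17]); Combining (union): only the 27.5×12 cube is present, so the union is just that shape — boundary = 79.00 mm; (whole slice rotated 75° about Z — lengths, areas and connectivity unchanged). So its perimeter = 79.00 mm. Layer 66 (z = 16.5): the 27.5×12 cube contributes its full rectangle (perimeter 79.00 mm); the cube at (1.5, 0) (footprint 16.5×28) is included at this height (perimeter 89.00 mm); Combining (union): the regions partially overlap (shared area 198.00 mm²), so the edge portions inside another operand are dropped and the merged outline is re-measured after clipping — boundary = 111.00 mm; (whole slice rotated 75° about Z — lengths, areas and connectivity unchanged). So its perimeter = 111.00 mm. Layer 66 is larger (111.00 vs 79.00 mm).

layer 66 (z = 16.5 mm)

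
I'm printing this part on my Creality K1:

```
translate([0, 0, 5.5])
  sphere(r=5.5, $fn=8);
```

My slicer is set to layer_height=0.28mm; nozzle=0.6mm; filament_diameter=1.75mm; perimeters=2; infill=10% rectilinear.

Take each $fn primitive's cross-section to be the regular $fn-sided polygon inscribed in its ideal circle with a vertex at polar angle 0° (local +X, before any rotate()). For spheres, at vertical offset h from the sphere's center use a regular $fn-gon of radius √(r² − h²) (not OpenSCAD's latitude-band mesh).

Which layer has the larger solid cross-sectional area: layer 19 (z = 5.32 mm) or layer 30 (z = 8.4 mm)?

Layer 19 (z = 5.32): the sphere: section is a regular 8-gon, circumradius = √(r²−h²) = √(5.5²−0.18²) = 5.497 (area = (8/2)·5.497²·sin(360°/8) = 85.47 mm²). So its area = 85.47 mm². Layer 30 (z = 8.4): the r=5.5 sphere contributes a regular 8-gon of circumradius √(5.5²−2.9²) = 4.673 (area = (8/2)·4.673²·sin(360°/8) = 61.77 mm²). So its area = 61.77 mm². Layer 19 is larger (85.47 vs 61.77 mm²).

layer 19 (z = 5.32 mm)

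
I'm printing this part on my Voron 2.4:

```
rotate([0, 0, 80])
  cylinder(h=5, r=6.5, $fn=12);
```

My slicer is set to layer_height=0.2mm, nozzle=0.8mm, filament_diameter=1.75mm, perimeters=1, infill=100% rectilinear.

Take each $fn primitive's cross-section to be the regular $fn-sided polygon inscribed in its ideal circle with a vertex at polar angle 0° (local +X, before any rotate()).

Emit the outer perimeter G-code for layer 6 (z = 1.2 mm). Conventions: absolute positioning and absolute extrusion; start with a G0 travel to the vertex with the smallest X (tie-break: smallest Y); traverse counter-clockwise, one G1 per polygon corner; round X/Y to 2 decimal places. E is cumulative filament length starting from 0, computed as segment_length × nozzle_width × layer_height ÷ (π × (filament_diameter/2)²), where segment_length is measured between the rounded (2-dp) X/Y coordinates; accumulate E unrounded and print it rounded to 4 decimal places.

At z = 1.2 mm: the cylinder: section is a regular 12-gon, circumradius r=6.5; (rotated 80° about Z; rotation is an isometry so areas/perimeters/island counts are preserved). The outline is a single polygon with 12 vertices. Extrusion per mm of travel: 0.8 × 0.2 / (π × 0.875²) = 0.066520. Accumulating E over each segment gives final E = 2.6860.

G0 X-6.40 Y1.13 Z1.20
G1 X-6.11 Y-2.22 E0.2237
G1 X-4.18 Y-4.98 E0.4477
G1 X-1.13 Y-6.40 E0.6715
G1 X2.22 Y-6.11 E0.8952
G1 X4.98 Y-4.18 E1.1192
G1 X6.40 Y-1.13 E1.3430
G1 X6.11 Y2.22 E1.5667
G1 X4.18 Y4.98 E1.7907
G1 X1.13 Y6.40 E2.0145
G1 X-2.22 Y6.11 E2.2382
G1 X-4.98 Y4.18 E2.4622
G1 X-6.40 Y1.13 E2.6860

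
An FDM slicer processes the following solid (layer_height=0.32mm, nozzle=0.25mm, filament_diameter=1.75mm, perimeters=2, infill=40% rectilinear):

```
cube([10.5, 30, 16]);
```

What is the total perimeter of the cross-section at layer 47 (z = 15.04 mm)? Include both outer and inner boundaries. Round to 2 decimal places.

At z = 15.04 mm: the cube is present — its section is the full 10.5×30 rectangle (perimeter 81.00 mm). Overall, the cross-section is a single solid region. Total boundary length (outer) = 81.00 mm.

81.00 mm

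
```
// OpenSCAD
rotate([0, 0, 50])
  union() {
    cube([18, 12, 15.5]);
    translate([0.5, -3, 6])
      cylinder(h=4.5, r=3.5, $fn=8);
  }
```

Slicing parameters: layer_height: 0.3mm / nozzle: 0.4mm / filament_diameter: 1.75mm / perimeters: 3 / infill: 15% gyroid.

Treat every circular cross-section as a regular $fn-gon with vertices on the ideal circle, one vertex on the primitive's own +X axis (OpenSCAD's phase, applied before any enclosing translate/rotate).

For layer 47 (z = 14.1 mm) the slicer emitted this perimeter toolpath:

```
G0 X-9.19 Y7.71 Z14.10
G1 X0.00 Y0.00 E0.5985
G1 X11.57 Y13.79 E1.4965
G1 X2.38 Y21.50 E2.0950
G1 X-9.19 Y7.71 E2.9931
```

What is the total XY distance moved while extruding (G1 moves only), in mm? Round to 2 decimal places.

Sum the Euclidean lengths of each G1 segment: total = 59.99 mm.

59.99 mm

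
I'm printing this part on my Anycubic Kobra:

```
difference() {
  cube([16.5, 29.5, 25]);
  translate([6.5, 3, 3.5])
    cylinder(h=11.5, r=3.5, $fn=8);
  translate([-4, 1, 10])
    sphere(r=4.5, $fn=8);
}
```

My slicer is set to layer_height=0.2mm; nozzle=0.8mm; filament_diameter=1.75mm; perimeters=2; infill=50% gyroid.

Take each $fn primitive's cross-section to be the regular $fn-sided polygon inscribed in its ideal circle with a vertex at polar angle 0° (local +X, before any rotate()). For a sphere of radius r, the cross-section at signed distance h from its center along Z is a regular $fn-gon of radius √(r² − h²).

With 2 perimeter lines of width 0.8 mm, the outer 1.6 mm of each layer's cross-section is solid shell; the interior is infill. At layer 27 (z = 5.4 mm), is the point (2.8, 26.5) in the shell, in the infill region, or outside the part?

infill

At z = 5.4 mm: the 16.5×29.5 cube contributes its full rectangle; the cylinder at (6.5, 3): section is a regular 8-gon, circumradius r=3.5; the sphere at (-4, 1) is not intersected at this z (|z−center|=4.600 > r=4.5); Taking the first minus the rest: starting from the 16.5×29.5 cube, the r=3.5 cylinder at (6.5, 3) partially overlaps it — only the 34.04 mm² overlap (of its 34.65 mm²) is removed, clipping the outline — 1 connected region. Overall, the cross-section is a single solid region. The nearest boundary edge runs (0.00, 0.00)→(0.00, 29.50); distance from the point to it = 2.80 mm. The point is inside the cross-section and 2.80 mm from the nearest boundary — more than the 1.6 mm shell width (2 × 0.8), so it's in the infill interior.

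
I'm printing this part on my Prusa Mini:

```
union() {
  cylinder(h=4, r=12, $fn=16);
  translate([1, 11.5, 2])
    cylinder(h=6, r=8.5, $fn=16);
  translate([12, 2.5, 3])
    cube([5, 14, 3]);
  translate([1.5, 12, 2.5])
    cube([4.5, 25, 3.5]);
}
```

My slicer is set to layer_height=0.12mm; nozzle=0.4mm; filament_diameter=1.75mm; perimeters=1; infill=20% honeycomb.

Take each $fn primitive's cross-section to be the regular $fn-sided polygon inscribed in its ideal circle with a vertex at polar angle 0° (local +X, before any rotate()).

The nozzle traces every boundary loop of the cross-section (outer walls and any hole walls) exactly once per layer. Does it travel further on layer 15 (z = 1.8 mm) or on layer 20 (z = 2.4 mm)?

layer 20 (z = 2.4 mm)

Layer 15 (z = 1.8): the r=12 cylinder contributes a regular 16-gon of circumradius 12 (perimeter = 2·16·12.000·sin(180°/16) = 74.91 mm); the cylinder at (1, 11.5) is not intersected at this z (z outside [2, 8]); the cube at (12, 2.5) is absent (z outside [3, 6]); the cube at (1.5, 12) does not reach this height (z outside [2.5, 6]); Taking the union: only the r=12 cylinder is present, so the union is just that shape — boundary = 74.91 mm. So its perimeter = 74.91 mm. Layer 20 (z = 2.4): the r=12 cylinder contributes a regular 16-gon of circumradius 12 (perimeter = 2·16·12.000·sin(180°/16) = 74.91 mm); the r=8.5 cylinder at (1, 11.5) gives a regular 16-gon of circumradius 8.5 (constant along its height) (perimeter = 2·16·8.500·sin(180°/16) = 53.06 mm); the cube at (12, 2.5) is absent (z outside [3, 6]); the cube at (1.5, 12) is absent (z outside [2.5, 6]); Taking the union: the regions partially overlap (shared area 98.53 mm²), so the edge portions inside another operand are dropped and the merged outline is re-measured after clipping — boundary = 89.55 mm. So its perimeter = 89.55 mm. Layer 20 is larger (89.55 vs 74.91 mm).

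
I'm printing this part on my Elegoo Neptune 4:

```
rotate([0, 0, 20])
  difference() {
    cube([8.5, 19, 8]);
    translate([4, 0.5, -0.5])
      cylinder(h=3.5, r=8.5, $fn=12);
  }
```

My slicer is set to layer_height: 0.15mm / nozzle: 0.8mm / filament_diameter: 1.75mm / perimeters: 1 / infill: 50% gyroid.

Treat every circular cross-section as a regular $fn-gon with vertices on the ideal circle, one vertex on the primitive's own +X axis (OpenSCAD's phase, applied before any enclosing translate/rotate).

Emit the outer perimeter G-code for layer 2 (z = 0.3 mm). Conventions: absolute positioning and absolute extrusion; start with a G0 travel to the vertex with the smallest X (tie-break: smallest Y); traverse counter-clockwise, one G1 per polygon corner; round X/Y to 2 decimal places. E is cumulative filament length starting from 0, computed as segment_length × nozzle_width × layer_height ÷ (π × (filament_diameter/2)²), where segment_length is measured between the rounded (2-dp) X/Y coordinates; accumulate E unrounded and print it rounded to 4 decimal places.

G0 X-6.50 Y17.85 Z0.30
G1 X-2.71 Y7.45 E0.5522
G1 X0.68 Y9.83 E0.7589
G1 X5.06 Y10.21 E0.9782
G1 X5.38 Y10.06 E0.9959
G1 X1.49 Y20.76 E1.5639
G1 X-6.50 Y17.85 E1.9881

At z = 0.3 mm: the cube (footprint 8.5×19) is included at this height; the cylinder at (4, 0.5): section is a regular 12-gon, circumradius r=8.5; After the difference (first − rest): starting from the 8.5×19 cube, the r=8.5 cylinder at (4, 0.5) partially overlaps it — only the 71.62 mm² overlap (of its 216.75 mm²) is removed, clipping the outline — 1 connected region; (rotated 20° about Z; rotation is an isometry so areas/perimeters/island counts are preserved). The outline is a single polygon with 6 vertices. Extrusion per mm of travel: 0.8 × 0.15 / (π × 0.875²) = 0.049890. Accumulating E over each segment gives final E = 1.9881.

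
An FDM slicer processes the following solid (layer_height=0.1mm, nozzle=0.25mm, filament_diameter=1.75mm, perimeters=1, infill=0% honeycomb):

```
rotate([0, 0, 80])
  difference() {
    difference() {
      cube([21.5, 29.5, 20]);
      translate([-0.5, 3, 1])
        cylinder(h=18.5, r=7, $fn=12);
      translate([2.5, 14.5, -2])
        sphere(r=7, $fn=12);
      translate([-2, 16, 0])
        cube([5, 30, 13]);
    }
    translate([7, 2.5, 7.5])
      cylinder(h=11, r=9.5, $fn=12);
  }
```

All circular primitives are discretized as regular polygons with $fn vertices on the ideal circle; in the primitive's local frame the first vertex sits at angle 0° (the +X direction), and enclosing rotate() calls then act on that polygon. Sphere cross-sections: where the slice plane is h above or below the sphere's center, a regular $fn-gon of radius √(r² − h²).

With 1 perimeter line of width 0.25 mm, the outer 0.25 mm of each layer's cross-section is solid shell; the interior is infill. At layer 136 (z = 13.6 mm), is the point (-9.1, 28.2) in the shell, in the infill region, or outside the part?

outside

At z = 13.6 mm: the cube (footprint 21.5×29.5) is included at this height; the r=7 cylinder at (-0.5, 3) contributes a regular 12-gon of circumradius 7; the sphere at (2.5, 14.5) is not intersected at this z (|z−center|=15.600 > r=7); the cube at (-2, 16) does not reach this height (z outside [0, 13]); Taking the first minus the rest: starting from the 21.5×29.5 cube, the r=7 cylinder at (-0.5, 3) partially overlaps it — only the 51.58 mm² overlap (of its 147.00 mm²) is removed, clipping the outline — 1 connected region; the r=9.5 cylinder at (7, 2.5) contributes a regular 12-gon of circumradius 9.5; Subtracting the remaining from the first: starting from that combined region, the r=9.5 cylinder at (7, 2.5) partially overlaps it — only the 115.37 mm² overlap (of its 270.75 mm²) is removed, clipping the outline — 1 connected region; (whole slice rotated 80° about Z — lengths, areas and connectivity unchanged). Overall, the cross-section is a single solid region. Undo the 80° rotation: the query point maps to (26.191, 13.859) in the un-rotated model frame. The nearest boundary edge runs (21.50, 29.50)→(21.50, 0.00); distance from the point to it = 4.69 mm. The point is not inside any of the regions above, so it lies outside the cross-section (4.69 mm from the nearest boundary).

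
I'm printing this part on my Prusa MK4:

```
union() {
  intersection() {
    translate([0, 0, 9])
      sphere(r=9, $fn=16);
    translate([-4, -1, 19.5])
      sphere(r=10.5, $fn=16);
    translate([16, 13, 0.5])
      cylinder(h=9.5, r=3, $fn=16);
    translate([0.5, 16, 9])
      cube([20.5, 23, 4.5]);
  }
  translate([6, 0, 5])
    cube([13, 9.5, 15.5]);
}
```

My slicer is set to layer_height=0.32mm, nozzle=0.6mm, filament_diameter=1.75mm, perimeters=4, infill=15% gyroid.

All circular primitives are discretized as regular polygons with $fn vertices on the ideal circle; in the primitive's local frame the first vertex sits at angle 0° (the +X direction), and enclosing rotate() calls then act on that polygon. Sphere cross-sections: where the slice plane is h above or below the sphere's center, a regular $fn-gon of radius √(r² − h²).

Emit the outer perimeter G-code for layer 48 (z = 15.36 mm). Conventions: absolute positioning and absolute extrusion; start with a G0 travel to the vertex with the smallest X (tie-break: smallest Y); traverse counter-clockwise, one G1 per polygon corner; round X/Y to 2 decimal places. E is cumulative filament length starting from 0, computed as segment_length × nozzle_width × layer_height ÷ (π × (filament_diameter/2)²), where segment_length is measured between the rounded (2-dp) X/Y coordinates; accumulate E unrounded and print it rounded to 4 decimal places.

At z = 15.36 mm: the r=9 sphere contributes a regular 16-gon of circumradius √(9²−6.36²) = 6.368; the r=10.5 sphere at (-4, -1) contributes a regular 16-gon of circumradius √(10.5²−4.14²) = 9.649; the cylinder at (16, 13) does not reach this height (z outside [0.5, 10]); the cube at (0.5, 16) does not reach this height (z outside [9, 13.5]); Taking the intersection: at least one operand is absent at this height, so nothing remains; the 13×9.5 cube at (6, 0) contributes its full rectangle; Combining (union): only the 13×9.5 cube at (6, 0) is present, so the union is just that shape — 1 connected region. The outline is a single polygon with 4 vertices. Extrusion per mm of travel: 0.6 × 0.32 / (π × 0.875²) = 0.079824. Accumulating E over each segment gives final E = 3.5921.

G0 X6.00 Y0.00 Z15.36
G1 X19.00 Y0.00 E1.0377
G1 X19.00 Y9.50 E1.7960
G1 X6.00 Y9.50 E2.8338
G1 X6.00 Y0.00 E3.5921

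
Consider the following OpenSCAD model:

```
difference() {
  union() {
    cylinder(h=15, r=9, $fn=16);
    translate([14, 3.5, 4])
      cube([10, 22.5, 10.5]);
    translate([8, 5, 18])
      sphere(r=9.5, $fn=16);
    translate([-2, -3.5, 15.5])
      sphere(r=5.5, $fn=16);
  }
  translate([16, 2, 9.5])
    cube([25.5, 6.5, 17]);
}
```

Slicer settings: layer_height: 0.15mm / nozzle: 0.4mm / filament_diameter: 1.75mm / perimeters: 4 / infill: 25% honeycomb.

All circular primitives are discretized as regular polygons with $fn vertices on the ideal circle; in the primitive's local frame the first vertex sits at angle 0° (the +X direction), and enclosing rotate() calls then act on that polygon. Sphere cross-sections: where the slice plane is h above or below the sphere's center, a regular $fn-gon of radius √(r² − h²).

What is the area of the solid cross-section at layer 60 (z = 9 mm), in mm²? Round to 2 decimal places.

491.29 mm²

At z = 9 mm: the r=9 cylinder gives a regular 16-gon of circumradius 9 (constant along its height) (area = (16/2)·9.000²·sin(360°/16) = 247.98 mm²); the cube at (14, 3.5) (footprint 10×22.5) is included at this height (area 225.00 mm²); the r=9.5 sphere at (8, 5) slices to a regular 16-gon of circumradius 3.041 (√(r²−h²) with h=9 from center) (area = (16/2)·3.041²·sin(360°/16) = 28.32 mm²); the sphere at (-2, -3.5) is not intersected at this z (|z−center|=6.500 > r=5.5); Taking the union: the regions partially overlap — summed areas 501.30 mm² minus the doubly-counted overlap 10.01 mm² gives 491.29 mm² — area = 491.29 mm²; the cube at (16, 2) is absent (z outside [9.5, 26.5]); Subtracting the remaining from the first: none of the subtracted shapes is present at this height, so the result so far is unchanged — area = 491.29 mm². Overall, the cross-section has 2 separate islands. Net area = 491.29 mm².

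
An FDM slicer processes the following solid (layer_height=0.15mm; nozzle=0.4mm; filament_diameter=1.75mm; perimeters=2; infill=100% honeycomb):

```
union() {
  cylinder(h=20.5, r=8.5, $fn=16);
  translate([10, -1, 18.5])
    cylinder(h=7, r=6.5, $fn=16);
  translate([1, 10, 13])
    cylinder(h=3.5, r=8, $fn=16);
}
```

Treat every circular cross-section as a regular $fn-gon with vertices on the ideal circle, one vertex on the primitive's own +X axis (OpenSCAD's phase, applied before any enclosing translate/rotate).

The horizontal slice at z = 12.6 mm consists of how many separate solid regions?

At z = 12.6 mm: the r=8.5 cylinder contributes a regular 16-gon of circumradius 8.5; the cylinder at (10, -1) is not intersected at this z (z outside [18.5, 25.5]); the cylinder at (1, 10) is not intersected at this z (z outside [13, 16.5]); Combining (union): only the r=8.5 cylinder is present, so the union is just that shape — 1 connected region. The result has 1 disconnected region.

1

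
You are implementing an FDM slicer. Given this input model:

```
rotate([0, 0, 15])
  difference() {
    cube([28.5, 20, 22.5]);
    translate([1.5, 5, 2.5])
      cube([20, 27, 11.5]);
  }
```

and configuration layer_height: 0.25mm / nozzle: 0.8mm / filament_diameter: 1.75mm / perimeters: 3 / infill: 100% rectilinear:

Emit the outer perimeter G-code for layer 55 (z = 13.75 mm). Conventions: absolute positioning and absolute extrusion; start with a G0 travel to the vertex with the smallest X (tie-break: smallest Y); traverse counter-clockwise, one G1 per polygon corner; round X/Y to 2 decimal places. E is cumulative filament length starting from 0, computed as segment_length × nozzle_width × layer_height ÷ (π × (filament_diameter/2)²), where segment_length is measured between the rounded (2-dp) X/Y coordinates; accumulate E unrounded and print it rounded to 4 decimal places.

G0 X-5.18 Y19.32 Z13.75
G1 X0.00 Y0.00 E1.6632
G1 X27.53 Y7.38 E4.0332
G1 X22.35 Y26.69 E5.6956
G1 X15.59 Y24.88 E6.2775
G1 X19.47 Y10.39 E7.5247
G1 X0.15 Y5.22 E9.1877
G1 X-3.73 Y19.71 E10.4350
G1 X-5.18 Y19.32 E10.5599

At z = 13.75 mm: the cube is present — its section is the full 28.5×20 rectangle; the cube at (1.5, 5) (footprint 20×27) is included at this height; Taking the first minus the rest: starting from the 28.5×20 cube, the 20×27 cube at (1.5, 5) partially overlaps it — only the 300.00 mm² overlap (of its 540.00 mm²) is removed, clipping the outline — 1 connected region; (rotated 15° about Z; rotation is an isometry so areas/perimeters/island counts are preserved). The outline is a single polygon with 8 vertices. Extrusion per mm of travel: 0.8 × 0.25 / (π × 0.875²) = 0.083150. Accumulating E over each segment gives final E = 10.5599.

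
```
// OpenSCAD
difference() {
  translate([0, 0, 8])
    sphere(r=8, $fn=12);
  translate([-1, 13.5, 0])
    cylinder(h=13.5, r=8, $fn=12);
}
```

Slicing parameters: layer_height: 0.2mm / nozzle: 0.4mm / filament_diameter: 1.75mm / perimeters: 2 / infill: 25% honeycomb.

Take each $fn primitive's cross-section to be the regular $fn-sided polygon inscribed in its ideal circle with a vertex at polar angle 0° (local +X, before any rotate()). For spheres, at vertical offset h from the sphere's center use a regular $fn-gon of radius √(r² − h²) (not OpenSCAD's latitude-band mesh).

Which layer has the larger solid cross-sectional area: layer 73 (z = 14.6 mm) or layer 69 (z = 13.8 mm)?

layer 69 (z = 13.8 mm)

Layer 73 (z = 14.6): the sphere: section is a regular 12-gon, circumradius = √(r²−h²) = √(8²−6.6²) = 4.521 (area = (12/2)·4.521²·sin(360°/12) = 61.32 mm²); the cylinder at (-1, 13.5) is absent (z outside [0, 13.5]); Taking the first minus the rest: none of the subtracted shapes is present at this height, so the r=8 sphere is unchanged — area = 61.32 mm². So its area = 61.32 mm². Layer 69 (z = 13.8): the sphere: section is a regular 12-gon, circumradius = √(r²−h²) = √(8²−5.8²) = 5.510 (area = (12/2)·5.510²·sin(360°/12) = 91.08 mm²); the cylinder at (-1, 13.5) is not intersected at this z (z outside [0, 13.5]); Taking the first minus the rest: none of the subtracted shapes is present at this height, so the r=8 sphere is unchanged — area = 91.08 mm². So its area = 91.08 mm². Layer 69 is larger (91.08 vs 61.32 mm²).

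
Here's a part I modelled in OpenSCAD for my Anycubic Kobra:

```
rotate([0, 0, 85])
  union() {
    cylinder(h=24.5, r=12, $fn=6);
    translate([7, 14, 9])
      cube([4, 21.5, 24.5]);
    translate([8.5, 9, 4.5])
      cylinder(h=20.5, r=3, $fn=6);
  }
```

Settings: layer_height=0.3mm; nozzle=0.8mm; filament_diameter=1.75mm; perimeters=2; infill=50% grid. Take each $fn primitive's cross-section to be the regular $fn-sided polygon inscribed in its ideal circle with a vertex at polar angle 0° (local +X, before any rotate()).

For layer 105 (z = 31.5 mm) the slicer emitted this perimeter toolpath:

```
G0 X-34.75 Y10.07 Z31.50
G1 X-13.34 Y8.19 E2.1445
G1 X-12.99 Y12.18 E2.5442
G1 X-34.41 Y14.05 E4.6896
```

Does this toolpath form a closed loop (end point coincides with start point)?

no

Start point (G0): (-34.75, 10.07). End point (last G1): the path does not return to the start — open.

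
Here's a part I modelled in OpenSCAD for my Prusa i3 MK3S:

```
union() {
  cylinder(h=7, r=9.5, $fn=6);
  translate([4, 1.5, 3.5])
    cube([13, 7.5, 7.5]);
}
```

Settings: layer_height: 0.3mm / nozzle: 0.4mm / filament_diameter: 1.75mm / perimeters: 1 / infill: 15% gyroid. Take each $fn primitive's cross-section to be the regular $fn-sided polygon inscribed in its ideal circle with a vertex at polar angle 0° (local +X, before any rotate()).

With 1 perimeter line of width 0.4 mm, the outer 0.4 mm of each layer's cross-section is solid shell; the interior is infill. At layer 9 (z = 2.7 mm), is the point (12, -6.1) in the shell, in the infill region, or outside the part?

At z = 2.7 mm: the r=9.5 cylinder gives a regular 6-gon of circumradius 9.5 (constant along its height); the cube at (4, 1.5) is not intersected at this z (z outside [3.5, 11]); Combining (union): only the r=9.5 cylinder is present, so the union is just that shape — 1 connected region. Overall, the cross-section is a single solid region. The nearest boundary edge runs (4.75, -8.23)→(9.50, 0.00); distance from the point to it = 5.22 mm. The point is not inside any of the regions above, so it lies outside the cross-section (5.22 mm from the nearest boundary).

outside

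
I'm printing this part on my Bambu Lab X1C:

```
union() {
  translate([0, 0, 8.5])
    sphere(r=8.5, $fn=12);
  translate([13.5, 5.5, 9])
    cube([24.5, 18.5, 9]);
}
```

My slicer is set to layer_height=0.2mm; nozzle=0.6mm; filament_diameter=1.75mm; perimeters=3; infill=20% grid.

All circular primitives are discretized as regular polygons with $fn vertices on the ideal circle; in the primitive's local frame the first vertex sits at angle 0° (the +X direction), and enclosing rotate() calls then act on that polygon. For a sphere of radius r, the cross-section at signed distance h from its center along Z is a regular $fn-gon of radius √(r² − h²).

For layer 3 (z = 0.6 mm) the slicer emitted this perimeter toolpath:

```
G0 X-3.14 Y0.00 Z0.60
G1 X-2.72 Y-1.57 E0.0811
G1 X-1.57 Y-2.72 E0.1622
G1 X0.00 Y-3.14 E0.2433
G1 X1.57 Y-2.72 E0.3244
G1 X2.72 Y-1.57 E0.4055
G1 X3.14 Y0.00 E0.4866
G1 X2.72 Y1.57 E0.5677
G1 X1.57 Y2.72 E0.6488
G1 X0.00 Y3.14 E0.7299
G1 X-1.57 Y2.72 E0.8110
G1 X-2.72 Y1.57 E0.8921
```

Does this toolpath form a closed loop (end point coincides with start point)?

no

Start point (G0): (-3.14, 0.00). End point (last G1): the path does not return to the start — open.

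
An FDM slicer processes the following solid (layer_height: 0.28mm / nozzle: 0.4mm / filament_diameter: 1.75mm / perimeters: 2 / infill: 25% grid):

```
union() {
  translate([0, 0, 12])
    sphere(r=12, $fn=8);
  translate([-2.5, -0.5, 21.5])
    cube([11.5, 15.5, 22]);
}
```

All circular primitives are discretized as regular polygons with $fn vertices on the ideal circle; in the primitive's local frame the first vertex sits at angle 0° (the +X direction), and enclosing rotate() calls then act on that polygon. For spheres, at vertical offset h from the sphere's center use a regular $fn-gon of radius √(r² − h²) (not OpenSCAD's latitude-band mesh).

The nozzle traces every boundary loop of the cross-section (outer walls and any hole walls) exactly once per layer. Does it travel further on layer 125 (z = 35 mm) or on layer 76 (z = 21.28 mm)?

layer 125 (z = 35 mm)

Layer 125 (z = 35): the sphere does not reach this height (|z−center|=23.000 > r=12); the cube at (-2.5, -0.5) (footprint 11.5×15.5) is included at this height (perimeter 54.00 mm); Merging all regions: only the 11.5×15.5 cube at (-2.5, -0.5) is present, so the union is just that shape — boundary = 54.00 mm. So its perimeter = 54.00 mm. Layer 76 (z = 21.28): the r=12 sphere slices to a regular 8-gon of circumradius 7.608 (√(r²−h²) with h=9.28 from center) (perimeter = 2·8·7.608·sin(180°/8) = 46.58 mm); the cube at (-2.5, -0.5) is not intersected at this z (z outside [21.5, 43.5]); Taking the union: only the r=12 sphere is present, so the union is just that shape — boundary = 46.58 mm. So its perimeter = 46.58 mm. Layer 125 is larger (54.00 vs 46.58 mm).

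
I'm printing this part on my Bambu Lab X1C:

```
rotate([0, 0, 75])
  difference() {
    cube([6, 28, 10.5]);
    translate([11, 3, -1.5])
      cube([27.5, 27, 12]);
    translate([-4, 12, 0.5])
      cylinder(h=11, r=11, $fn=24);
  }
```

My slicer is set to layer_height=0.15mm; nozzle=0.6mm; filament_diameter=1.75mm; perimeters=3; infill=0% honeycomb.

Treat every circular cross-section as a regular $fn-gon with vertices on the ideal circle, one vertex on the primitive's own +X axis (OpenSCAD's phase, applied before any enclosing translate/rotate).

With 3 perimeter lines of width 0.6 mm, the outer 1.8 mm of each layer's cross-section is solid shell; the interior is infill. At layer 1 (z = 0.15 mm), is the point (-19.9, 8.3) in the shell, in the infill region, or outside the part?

At z = 0.15 mm: the 6×28 cube contributes its full rectangle; the cube at (11, 3) is present — its section is the full 27.5×27 rectangle; the cylinder at (-4, 12) is not intersected at this z (z outside [0.5, 11.5]); After the difference (first − rest): starting from the 6×28 cube, the 27.5×27 cube at (11, 3) misses the remaining region (no effect) — 1 connected region; (rotated 75° about Z; rotation is an isometry so areas/perimeters/island counts are preserved). Overall, the cross-section is a single solid region. Undo the 75° rotation: the query point maps to (2.867, 21.370) in the un-rotated model frame. The nearest boundary edge runs (0.00, 0.00)→(0.00, 28.00); distance from the point to it = 2.87 mm. The point is inside the cross-section and 2.87 mm from the nearest boundary — more than the 1.8 mm shell width (3 × 0.6), so it's in the infill interior.

infill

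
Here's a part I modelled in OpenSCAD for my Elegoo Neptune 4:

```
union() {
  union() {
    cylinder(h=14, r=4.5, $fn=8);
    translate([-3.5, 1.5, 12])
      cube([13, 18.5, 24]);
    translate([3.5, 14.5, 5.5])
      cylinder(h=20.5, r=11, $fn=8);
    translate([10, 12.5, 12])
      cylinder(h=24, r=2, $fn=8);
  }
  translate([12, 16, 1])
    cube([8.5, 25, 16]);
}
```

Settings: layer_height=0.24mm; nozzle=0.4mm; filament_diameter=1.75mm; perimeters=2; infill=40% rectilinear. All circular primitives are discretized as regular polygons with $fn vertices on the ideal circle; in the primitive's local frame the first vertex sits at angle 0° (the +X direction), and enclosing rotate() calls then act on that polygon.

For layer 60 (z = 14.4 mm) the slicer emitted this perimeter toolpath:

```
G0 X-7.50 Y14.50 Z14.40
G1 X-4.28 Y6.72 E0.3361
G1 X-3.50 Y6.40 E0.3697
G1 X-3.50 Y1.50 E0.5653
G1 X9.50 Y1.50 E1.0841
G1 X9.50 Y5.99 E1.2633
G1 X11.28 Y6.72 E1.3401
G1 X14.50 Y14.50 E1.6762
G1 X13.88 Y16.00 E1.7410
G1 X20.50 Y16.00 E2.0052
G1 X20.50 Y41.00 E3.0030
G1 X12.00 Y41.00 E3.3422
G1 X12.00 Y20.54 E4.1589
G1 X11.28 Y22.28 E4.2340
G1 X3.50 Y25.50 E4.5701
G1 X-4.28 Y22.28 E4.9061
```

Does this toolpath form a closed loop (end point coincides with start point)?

Start point (G0): (-7.50, 14.50). End point (last G1): the path does not return to the start — open.

no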